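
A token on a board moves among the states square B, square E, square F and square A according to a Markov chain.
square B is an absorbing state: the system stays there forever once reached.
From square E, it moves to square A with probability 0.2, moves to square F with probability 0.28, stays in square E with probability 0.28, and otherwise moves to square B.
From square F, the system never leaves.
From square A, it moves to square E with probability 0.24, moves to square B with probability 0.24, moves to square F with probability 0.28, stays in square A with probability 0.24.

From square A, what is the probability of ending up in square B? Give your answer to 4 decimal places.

Let h(s) be the probability of absorption at square B starting from transient state s. Then h(square B) = 1 and h(square F) = 0. By first-step analysis:
h(square E) = 0.24·1 + 0.28·h(square E) + 0.28·0 + 0.2·h(square A)
h(square A) = 0.24·1 + 0.24·h(square E) + 0.28·0 + 0.24·h(square A)
Solving: h(square E) = 0.4615, h(square A) = 0.4615.
Starting from square A, the probability is 0.4615.

0.4615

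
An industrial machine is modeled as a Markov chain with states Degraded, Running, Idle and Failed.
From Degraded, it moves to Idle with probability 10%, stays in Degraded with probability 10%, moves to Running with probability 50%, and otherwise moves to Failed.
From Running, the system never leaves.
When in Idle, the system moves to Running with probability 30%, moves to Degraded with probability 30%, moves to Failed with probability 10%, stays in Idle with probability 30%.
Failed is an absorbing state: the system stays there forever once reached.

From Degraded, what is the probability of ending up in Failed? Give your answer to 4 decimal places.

0.3667

Let h(s) be the probability of absorption at Failed starting from transient state s. Then h(Failed) = 1 and h(Running) = 0. By first-step analysis:
h(Degraded) = 0.1·h(Degraded) + 0.5·0 + 0.1·h(Idle) + 0.3·1
h(Idle) = 0.3·h(Degraded) + 0.3·0 + 0.3·h(Idle) + 0.1·1
Solving: h(Degraded) = 0.3667, h(Idle) = 0.3000.
Starting from Degraded, the probability is 0.3667.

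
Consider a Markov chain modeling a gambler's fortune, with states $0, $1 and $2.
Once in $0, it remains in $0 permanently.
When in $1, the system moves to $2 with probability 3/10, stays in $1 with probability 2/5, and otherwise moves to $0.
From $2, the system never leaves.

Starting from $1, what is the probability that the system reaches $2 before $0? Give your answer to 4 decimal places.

0.5000

Let h(s) be the probability of absorption at $2 starting from transient state s. Then h($2) = 1 and h($0) = 0. By first-step analysis:
h($1) = 0.3·0 + 0.4·h($1) + 0.3·1
Solving: h($1) = 0.5000.
Starting from $1, the probability is 0.5000.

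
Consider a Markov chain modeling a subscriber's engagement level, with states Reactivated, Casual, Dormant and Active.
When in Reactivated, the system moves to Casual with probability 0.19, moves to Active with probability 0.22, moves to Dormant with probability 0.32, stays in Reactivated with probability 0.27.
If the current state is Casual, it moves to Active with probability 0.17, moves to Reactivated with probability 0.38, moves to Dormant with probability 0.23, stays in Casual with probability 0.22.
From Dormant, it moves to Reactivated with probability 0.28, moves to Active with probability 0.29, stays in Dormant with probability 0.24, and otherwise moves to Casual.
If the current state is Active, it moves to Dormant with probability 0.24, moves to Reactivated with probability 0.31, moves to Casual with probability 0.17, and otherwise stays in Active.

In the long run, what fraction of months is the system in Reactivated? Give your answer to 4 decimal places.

Let the stationary distribution be π with π = πP and π_1 + π_2 + π_3 + π_4 = 1.
π_1 = 0.27·π_1 + 0.38·π_2 + 0.28·π_3 + 0.31·π_4
π_2 = 0.19·π_1 + 0.22·π_2 + 0.19·π_3 + 0.17·π_4
π_3 = 0.32·π_1 + 0.23·π_2 + 0.24·π_3 + 0.24·π_4
Solving with the normalization constraint gives π = (0.3034, 0.1909, 0.2624, 0.2434).
So the stationary probability of Reactivated is 0.3034.

0.3034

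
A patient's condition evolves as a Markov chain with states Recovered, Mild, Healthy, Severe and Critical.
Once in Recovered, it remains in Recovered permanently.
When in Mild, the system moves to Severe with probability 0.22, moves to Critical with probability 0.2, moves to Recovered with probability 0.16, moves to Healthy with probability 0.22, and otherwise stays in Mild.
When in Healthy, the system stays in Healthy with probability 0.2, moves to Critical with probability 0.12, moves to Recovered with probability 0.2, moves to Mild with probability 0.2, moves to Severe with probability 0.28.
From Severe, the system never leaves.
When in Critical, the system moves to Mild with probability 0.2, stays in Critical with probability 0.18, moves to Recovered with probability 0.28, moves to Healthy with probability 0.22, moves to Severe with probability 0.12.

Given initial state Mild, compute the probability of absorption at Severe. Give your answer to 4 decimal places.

0.5307

Let h(s) be the probability of absorption at Severe starting from transient state s. Then h(Severe) = 1 and h(Recovered) = 0. By first-step analysis:
h(Mild) = 0.16·0 + 0.2·h(Mild) + 0.22·h(Healthy) + 0.22·1 + 0.2·h(Critical)
h(Healthy) = 0.2·0 + 0.2·h(Mild) + 0.2·h(Healthy) + 0.28·1 + 0.12·h(Critical)
h(Critical) = 0.28·0 + 0.2·h(Mild) + 0.22·h(Healthy) + 0.12·1 + 0.18·h(Critical)
Solving: h(Mild) = 0.5307, h(Healthy) = 0.5460, h(Critical) = 0.4223.
Starting from Mild, the probability is 0.5307.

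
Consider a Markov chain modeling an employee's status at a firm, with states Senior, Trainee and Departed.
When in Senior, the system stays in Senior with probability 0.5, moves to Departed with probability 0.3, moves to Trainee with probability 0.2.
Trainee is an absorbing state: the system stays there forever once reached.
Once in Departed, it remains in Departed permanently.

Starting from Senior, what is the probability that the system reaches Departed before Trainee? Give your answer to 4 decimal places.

0.6000

Let h(s) be the probability of absorption at Departed starting from transient state s. Then h(Departed) = 1 and h(Trainee) = 0. By first-step analysis:
h(Senior) = 0.5·h(Senior) + 0.2·0 + 0.3·1
Solving: h(Senior) = 0.6000.
Starting from Senior, the probability is 0.6000.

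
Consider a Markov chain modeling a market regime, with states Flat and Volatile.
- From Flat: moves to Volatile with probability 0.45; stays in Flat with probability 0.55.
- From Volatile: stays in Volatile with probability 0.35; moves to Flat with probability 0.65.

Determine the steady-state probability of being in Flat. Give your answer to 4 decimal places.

0.5909

Let the stationary distribution be π with π = πP and π_1 + π_2 = 1.
π_1 = 0.55·π_1 + 0.65·π_2
Solving with the normalization constraint gives π = (0.5909, 0.4091).
So the stationary probability of Flat is 0.5909.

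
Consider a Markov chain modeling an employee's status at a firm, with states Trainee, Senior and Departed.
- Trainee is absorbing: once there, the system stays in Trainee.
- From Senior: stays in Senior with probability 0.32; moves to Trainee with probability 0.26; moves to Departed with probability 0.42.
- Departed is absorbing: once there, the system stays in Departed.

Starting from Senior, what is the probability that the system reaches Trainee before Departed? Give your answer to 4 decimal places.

Let h(s) be the probability of absorption at Trainee starting from transient state s. Then h(Trainee) = 1 and h(Departed) = 0. By first-step analysis:
h(Senior) = 0.26·1 + 0.32·h(Senior) + 0.42·0
Solving: h(Senior) = 0.3824.
Starting from Senior, the probability is 0.3824.

0.3824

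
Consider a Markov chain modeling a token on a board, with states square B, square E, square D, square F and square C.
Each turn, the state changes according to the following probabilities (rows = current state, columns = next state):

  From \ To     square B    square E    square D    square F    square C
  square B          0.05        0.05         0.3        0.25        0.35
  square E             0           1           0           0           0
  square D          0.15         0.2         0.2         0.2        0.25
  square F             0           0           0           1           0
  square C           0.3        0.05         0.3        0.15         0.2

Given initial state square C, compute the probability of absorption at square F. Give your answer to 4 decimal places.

Let h(s) be the probability of absorption at square F starting from transient state s. Then h(square F) = 1 and h(square E) = 0. By first-step analysis:
h(square B) = 0.05·h(square B) + 0.05·0 + 0.3·h(square D) + 0.25·1 + 0.35·h(square C)
h(square D) = 0.15·h(square B) + 0.2·0 + 0.2·h(square D) + 0.2·1 + 0.25·h(square C)
h(square C) = 0.3·h(square B) + 0.05·0 + 0.3·h(square D) + 0.15·1 + 0.2·h(square C)
Solving: h(square B) = 0.6962, h(square D) = 0.5898, h(square C) = 0.6697.
Starting from square C, the probability is 0.6697.

0.6697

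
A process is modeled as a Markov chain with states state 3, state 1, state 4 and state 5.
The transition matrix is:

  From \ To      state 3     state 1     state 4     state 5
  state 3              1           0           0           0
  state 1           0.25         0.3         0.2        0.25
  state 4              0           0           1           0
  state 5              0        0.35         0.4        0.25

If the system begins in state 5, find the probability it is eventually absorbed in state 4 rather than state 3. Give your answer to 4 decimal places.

Let h(s) be the probability of absorption at state 4 starting from transient state s. Then h(state 4) = 1 and h(state 3) = 0. By first-step analysis:
h(state 1) = 0.25·0 + 0.3·h(state 1) + 0.2·1 + 0.25·h(state 5)
h(state 5) = 0.35·h(state 1) + 0.4·1 + 0.25·h(state 5)
Solving: h(state 1) = 0.5714, h(state 5) = 0.8000.
Starting from state 5, the probability is 0.8000.

0.8000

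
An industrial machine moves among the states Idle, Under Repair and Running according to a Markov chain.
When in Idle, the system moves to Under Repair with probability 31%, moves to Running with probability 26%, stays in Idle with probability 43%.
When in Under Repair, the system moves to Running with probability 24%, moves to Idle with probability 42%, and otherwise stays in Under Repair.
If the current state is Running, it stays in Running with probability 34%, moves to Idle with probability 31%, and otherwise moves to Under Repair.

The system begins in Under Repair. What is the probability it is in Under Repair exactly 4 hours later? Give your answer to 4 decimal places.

Propagate the distribution vector 4 hours from Under Repair.
After 0 hours: (0.0000, 1.0000, 0.0000)
After 1 hour: (0.4200, 0.3400, 0.2400)
After 2 hours: (0.3978, 0.3298, 0.2724)
After 3 hours: (0.3940, 0.3308, 0.2752)
After 4 hours: (0.3937, 0.3309, 0.2754)
P(in Under Repair after 4 hours) = 0.3309

0.3309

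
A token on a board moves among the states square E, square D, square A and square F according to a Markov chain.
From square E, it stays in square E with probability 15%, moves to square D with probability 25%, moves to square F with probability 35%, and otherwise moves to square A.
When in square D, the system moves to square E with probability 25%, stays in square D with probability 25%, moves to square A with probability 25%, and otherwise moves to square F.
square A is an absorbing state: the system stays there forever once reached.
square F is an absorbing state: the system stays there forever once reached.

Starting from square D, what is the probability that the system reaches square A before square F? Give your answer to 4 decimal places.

Let h(s) be the probability of absorption at square A starting from transient state s. Then h(square A) = 1 and h(square F) = 0. By first-step analysis:
h(square E) = 0.15·h(square E) + 0.25·h(square D) + 0.25·1 + 0.35·0
h(square D) = 0.25·h(square E) + 0.25·h(square D) + 0.25·1 + 0.25·0
Solving: h(square E) = 0.4348, h(square D) = 0.4783.
Starting from square D, the probability is 0.4783.

0.4783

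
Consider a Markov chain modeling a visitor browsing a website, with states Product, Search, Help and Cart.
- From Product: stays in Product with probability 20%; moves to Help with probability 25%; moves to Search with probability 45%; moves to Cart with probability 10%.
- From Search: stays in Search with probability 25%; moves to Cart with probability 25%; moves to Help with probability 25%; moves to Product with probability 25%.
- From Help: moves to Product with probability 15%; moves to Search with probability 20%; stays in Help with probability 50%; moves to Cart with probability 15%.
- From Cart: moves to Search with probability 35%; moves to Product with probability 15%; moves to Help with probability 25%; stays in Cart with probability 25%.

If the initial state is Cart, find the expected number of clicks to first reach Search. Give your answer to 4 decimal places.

3.1667

Let t(s) be the expected number of clicks to first reach Search from state s, with t(Search) = 0. Conditioning on the first click:
t(Product) = 1 + 0.2·t(Product) + 0.25·t(Help) + 0.1·t(Cart)
t(Help) = 1 + 0.15·t(Product) + 0.5·t(Help) + 0.15·t(Cart)
t(Cart) = 1 + 0.15·t(Product) + 0.25·t(Help) + 0.25·t(Cart)
Solving: t(Product) = 2.8333, t(Help) = 3.8000, t(Cart) = 3.1667.
Expected clicks from Cart to Search: 3.1667.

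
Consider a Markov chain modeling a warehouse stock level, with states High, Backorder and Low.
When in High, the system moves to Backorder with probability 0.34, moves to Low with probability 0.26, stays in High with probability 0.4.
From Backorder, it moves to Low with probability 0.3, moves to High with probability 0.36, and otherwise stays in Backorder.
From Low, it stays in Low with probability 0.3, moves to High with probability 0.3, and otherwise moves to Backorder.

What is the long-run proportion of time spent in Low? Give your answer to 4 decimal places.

0.2857

Let the stationary distribution be π with π = πP and π_1 + π_2 + π_3 = 1.
π_1 = 0.4·π_1 + 0.36·π_2 + 0.3·π_3
π_2 = 0.34·π_1 + 0.34·π_2 + 0.4·π_3
Solving with the normalization constraint gives π = (0.3571, 0.3571, 0.2857).
So the stationary probability of Low is 0.2857.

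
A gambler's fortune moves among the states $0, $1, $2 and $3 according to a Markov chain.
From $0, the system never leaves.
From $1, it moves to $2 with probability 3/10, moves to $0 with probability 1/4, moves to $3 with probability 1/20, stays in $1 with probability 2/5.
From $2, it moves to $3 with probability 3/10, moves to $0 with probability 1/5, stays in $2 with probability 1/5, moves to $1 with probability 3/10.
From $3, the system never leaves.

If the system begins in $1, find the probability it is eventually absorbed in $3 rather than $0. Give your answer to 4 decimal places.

Let h(s) be the probability of absorption at $3 starting from transient state s. Then h($3) = 1 and h($0) = 0. By first-step analysis:
h($1) = 0.25·0 + 0.4·h($1) + 0.3·h($2) + 0.05·1
h($2) = 0.2·0 + 0.3·h($1) + 0.2·h($2) + 0.3·1
Solving: h($1) = 0.3333, h($2) = 0.5000.
Starting from $1, the probability is 0.3333.

0.3333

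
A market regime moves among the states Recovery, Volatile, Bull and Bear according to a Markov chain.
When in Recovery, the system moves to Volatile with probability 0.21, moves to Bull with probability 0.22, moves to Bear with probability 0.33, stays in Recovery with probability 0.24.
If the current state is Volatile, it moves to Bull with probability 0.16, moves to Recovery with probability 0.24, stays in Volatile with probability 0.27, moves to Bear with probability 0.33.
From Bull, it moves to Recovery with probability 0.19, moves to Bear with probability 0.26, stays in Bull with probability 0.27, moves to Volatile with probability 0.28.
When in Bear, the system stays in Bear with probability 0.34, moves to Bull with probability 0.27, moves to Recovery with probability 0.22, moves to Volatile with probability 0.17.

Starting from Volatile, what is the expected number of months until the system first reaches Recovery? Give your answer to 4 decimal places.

Let t(s) be the expected number of months to first reach Recovery from state s, with t(Recovery) = 0. Conditioning on the first month:
t(Volatile) = 1 + 0.27·t(Volatile) + 0.16·t(Bull) + 0.33·t(Bear)
t(Bull) = 1 + 0.28·t(Volatile) + 0.27·t(Bull) + 0.26·t(Bear)
t(Bear) = 1 + 0.17·t(Volatile) + 0.27·t(Bull) + 0.34·t(Bear)
Solving: t(Volatile) = 4.4905, t(Bull) = 4.7336, t(Bear) = 4.6083.
Expected months from Volatile to Recovery: 4.4905.

4.4905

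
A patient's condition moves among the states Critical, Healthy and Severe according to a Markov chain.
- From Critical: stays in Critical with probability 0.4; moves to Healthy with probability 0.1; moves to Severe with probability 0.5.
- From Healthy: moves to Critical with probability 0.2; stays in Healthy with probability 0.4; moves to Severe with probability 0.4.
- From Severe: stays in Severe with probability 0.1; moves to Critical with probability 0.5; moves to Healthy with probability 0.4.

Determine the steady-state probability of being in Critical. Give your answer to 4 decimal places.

Let the stationary distribution be π with π = πP and π_1 + π_2 + π_3 = 1.
π_1 = 0.4·π_1 + 0.2·π_2 + 0.5·π_3
π_2 = 0.1·π_1 + 0.4·π_2 + 0.4·π_3
Solving with the normalization constraint gives π = (0.3762, 0.2871, 0.3366).
So the stationary probability of Critical is 0.3762.

0.3762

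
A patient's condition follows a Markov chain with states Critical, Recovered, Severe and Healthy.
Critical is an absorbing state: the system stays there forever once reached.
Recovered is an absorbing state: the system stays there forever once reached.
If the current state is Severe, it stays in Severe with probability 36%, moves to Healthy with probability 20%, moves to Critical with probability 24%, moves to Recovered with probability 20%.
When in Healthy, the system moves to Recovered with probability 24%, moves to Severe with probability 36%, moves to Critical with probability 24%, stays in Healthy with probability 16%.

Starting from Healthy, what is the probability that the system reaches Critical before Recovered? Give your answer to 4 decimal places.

Let h(s) be the probability of absorption at Critical starting from transient state s. Then h(Critical) = 1 and h(Recovered) = 0. By first-step analysis:
h(Severe) = 0.24·1 + 0.2·0 + 0.36·h(Severe) + 0.2·h(Healthy)
h(Healthy) = 0.24·1 + 0.24·0 + 0.36·h(Severe) + 0.16·h(Healthy)
Solving: h(Severe) = 0.5361, h(Healthy) = 0.5155.
Starting from Healthy, the probability is 0.5155.

0.5155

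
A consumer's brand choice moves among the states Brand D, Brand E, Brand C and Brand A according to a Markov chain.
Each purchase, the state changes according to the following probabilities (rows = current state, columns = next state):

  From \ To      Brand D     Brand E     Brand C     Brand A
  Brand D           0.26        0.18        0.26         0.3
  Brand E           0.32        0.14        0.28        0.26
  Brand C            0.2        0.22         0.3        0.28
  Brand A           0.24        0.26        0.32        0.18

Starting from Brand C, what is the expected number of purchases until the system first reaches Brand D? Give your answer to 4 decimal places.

4.2447

Let t(s) be the expected number of purchases to first reach Brand D from state s, with t(Brand D) = 0. Conditioning on the first purchase:
t(Brand E) = 1 + 0.14·t(Brand E) + 0.28·t(Brand C) + 0.26·t(Brand A)
t(Brand C) = 1 + 0.22·t(Brand E) + 0.3·t(Brand C) + 0.28·t(Brand A)
t(Brand A) = 1 + 0.26·t(Brand E) + 0.32·t(Brand C) + 0.18·t(Brand A)
Solving: t(Brand E) = 3.7763, t(Brand C) = 4.2447, t(Brand A) = 4.0734.
Expected purchases from Brand C to Brand D: 4.2447.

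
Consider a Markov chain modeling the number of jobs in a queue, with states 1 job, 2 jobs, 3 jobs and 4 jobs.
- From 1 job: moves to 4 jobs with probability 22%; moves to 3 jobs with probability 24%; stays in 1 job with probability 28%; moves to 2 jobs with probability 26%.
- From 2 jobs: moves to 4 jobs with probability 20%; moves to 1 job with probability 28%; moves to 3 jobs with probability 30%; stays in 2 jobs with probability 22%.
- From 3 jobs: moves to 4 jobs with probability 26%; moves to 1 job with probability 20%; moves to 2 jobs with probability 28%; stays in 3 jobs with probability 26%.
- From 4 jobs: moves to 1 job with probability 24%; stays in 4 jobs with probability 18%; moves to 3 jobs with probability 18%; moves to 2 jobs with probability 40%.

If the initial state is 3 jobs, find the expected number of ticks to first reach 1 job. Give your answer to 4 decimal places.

Let t(s) be the expected number of ticks to first reach 1 job from state s, with t(1 job) = 0. Conditioning on the first tick:
t(2 jobs) = 1 + 0.22·t(2 jobs) + 0.3·t(3 jobs) + 0.2·t(4 jobs)
t(3 jobs) = 1 + 0.28·t(2 jobs) + 0.26·t(3 jobs) + 0.26·t(4 jobs)
t(4 jobs) = 1 + 0.4·t(2 jobs) + 0.18·t(3 jobs) + 0.18·t(4 jobs)
Solving: t(2 jobs) = 3.9934, t(3 jobs) = 4.3075, t(4 jobs) = 4.1131.
Expected ticks from 3 jobs to 1 job: 4.3075.

4.3075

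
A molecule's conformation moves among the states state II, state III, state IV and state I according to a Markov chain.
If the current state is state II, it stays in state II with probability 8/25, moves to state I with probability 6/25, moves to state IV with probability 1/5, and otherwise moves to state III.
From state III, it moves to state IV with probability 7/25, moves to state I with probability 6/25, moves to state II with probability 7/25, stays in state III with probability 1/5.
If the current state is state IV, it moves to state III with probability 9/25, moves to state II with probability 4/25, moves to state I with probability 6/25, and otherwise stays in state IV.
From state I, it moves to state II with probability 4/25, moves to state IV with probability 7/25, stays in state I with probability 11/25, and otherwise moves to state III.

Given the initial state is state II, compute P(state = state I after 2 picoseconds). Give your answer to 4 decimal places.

Propagate the distribution vector 2 picoseconds from state II.
After 0 picoseconds: (1.0000, 0.0000, 0.0000, 0.0000)
After 1 picosecond: (0.3200, 0.2400, 0.2000, 0.2400)
After 2 picoseconds: (0.2400, 0.2256, 0.2464, 0.2880)
P(in state I after 2 picoseconds) = 0.2880

0.2880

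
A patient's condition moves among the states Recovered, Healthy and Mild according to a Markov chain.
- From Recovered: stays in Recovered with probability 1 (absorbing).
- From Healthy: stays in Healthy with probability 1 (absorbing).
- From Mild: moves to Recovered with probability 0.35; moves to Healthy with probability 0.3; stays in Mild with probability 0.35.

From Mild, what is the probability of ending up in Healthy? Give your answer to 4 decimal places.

0.4615

Let h(s) be the probability of absorption at Healthy starting from transient state s. Then h(Healthy) = 1 and h(Recovered) = 0. By first-step analysis:
h(Mild) = 0.35·0 + 0.3·1 + 0.35·h(Mild)
Solving: h(Mild) = 0.4615.
Starting from Mild, the probability is 0.4615.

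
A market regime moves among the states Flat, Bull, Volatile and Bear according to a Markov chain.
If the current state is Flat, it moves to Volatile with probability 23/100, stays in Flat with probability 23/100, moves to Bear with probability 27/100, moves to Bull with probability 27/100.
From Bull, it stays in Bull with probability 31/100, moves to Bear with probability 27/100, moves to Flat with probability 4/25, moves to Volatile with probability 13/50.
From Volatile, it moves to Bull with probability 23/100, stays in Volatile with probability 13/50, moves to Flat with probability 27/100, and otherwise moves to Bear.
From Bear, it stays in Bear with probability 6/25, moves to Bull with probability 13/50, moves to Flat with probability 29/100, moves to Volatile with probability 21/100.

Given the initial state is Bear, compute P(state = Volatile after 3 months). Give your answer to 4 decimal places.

0.2401

Propagate the distribution vector 3 months from Bear.
After 0 months: (0.0000, 0.0000, 0.0000, 1.0000)
After 1 month: (0.2900, 0.2600, 0.2100, 0.2400)
After 2 months: (0.2346, 0.2696, 0.2393, 0.2565)
After 3 months: (0.2361, 0.2686, 0.2401, 0.2551)
P(in Volatile after 3 months) = 0.2401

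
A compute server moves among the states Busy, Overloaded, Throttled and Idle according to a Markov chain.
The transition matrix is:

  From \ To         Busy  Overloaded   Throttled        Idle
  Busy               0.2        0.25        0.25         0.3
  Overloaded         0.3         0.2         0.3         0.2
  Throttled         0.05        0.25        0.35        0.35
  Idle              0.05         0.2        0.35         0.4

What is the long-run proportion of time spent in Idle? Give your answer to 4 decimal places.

Let the stationary distribution be π with π = πP and π_1 + π_2 + π_3 + π_4 = 1.
π_1 = 0.2·π_1 + 0.3·π_2 + 0.05·π_3 + 0.05·π_4
π_2 = 0.25·π_1 + 0.2·π_2 + 0.25·π_3 + 0.2·π_4
π_3 = 0.25·π_1 + 0.3·π_2 + 0.35·π_3 + 0.35·π_4
Solving with the normalization constraint gives π = (0.1243, 0.2225, 0.3264, 0.3267).
So the stationary probability of Idle is 0.3267.

0.3267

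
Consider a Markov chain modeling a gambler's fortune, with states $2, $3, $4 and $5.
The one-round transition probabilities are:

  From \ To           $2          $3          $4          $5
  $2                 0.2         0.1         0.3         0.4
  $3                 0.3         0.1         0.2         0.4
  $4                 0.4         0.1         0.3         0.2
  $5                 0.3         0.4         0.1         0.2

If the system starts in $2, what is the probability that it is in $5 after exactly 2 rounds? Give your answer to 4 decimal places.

0.2600

Propagate the distribution vector 2 rounds from $2.
After 0 rounds: (1.0000, 0.0000, 0.0000, 0.0000)
After 1 round: (0.2000, 0.1000, 0.3000, 0.4000)
After 2 rounds: (0.3100, 0.2200, 0.2100, 0.2600)
P(in $5 after 2 rounds) = 0.2600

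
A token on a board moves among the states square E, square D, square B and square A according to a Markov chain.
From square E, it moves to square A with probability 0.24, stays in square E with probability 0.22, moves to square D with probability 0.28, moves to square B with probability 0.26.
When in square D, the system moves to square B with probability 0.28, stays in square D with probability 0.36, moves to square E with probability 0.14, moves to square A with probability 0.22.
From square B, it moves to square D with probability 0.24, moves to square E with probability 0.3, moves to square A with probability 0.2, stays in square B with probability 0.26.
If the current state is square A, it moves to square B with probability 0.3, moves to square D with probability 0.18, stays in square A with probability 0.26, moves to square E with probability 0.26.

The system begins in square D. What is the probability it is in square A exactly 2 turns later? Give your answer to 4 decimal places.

Propagate the distribution vector 2 turns from square D.
After 0 turns: (0.0000, 1.0000, 0.0000, 0.0000)
After 1 turn: (0.1400, 0.3600, 0.2800, 0.2200)
After 2 turns: (0.2224, 0.2756, 0.2760, 0.2260)
P(in square A after 2 turns) = 0.2260

0.2260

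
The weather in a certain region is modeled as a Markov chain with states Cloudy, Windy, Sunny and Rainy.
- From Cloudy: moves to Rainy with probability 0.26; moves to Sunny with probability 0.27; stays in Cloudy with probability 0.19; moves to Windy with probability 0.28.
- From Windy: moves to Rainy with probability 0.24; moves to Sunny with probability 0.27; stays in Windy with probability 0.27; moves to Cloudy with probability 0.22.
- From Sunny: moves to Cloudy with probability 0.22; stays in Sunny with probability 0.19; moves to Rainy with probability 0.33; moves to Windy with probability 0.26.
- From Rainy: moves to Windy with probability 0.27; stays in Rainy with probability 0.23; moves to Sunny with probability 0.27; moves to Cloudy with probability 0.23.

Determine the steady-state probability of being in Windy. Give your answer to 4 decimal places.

Let the stationary distribution be π with π = πP and π_1 + π_2 + π_3 + π_4 = 1.
π_1 = 0.19·π_1 + 0.22·π_2 + 0.22·π_3 + 0.23·π_4
π_2 = 0.28·π_1 + 0.27·π_2 + 0.26·π_3 + 0.27·π_4
π_3 = 0.27·π_1 + 0.27·π_2 + 0.19·π_3 + 0.27·π_4
Solving with the normalization constraint gives π = (0.2162, 0.2697, 0.2500, 0.2642).
So the stationary probability of Windy is 0.2697.

0.2697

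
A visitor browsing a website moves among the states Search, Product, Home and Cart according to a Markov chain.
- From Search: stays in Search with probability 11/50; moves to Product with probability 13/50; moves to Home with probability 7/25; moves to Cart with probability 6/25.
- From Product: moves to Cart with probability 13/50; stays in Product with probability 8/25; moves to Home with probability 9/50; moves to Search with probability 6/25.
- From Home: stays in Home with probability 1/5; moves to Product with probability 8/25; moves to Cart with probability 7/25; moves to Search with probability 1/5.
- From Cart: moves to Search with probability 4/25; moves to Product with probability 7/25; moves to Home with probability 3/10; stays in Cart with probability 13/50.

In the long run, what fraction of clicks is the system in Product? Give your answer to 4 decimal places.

Let the stationary distribution be π with π = πP and π_1 + π_2 + π_3 + π_4 = 1.
π_1 = 0.22·π_1 + 0.24·π_2 + 0.2·π_3 + 0.16·π_4
π_2 = 0.26·π_1 + 0.32·π_2 + 0.32·π_3 + 0.28·π_4
π_3 = 0.28·π_1 + 0.18·π_2 + 0.2·π_3 + 0.3·π_4
Solving with the normalization constraint gives π = (0.2056, 0.2972, 0.2366, 0.2606).
So the stationary probability of Product is 0.2972.

0.2972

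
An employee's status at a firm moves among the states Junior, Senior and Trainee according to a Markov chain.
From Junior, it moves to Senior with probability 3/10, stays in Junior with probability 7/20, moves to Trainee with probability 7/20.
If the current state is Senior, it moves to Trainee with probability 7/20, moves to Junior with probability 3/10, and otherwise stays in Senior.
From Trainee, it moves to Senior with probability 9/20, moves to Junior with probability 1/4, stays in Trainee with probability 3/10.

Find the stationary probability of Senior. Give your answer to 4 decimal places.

0.3684

Let the stationary distribution be π with π = πP and π_1 + π_2 + π_3 = 1.
π_1 = 0.35·π_1 + 0.3·π_2 + 0.25·π_3
π_2 = 0.3·π_1 + 0.35·π_2 + 0.45·π_3
Solving with the normalization constraint gives π = (0.2982, 0.3684, 0.3333).
So the stationary probability of Senior is 0.3684.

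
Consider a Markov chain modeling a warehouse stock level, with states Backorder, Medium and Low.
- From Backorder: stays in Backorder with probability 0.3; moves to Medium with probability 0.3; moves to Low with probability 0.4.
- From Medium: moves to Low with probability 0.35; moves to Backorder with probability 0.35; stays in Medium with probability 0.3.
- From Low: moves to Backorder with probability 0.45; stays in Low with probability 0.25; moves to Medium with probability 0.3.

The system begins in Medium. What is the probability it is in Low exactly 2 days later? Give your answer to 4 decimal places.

Sum over the intermediate state after 1 day:
P = P(Medium→Backorder)·P(Backorder→Low) + P(Medium→Medium)·P(Medium→Low) + P(Medium→Low)·P(Low→Low)
  = 0.35×0.4 + 0.3×0.35 + 0.35×0.25
  = 0.1400 + 0.1050 + 0.0875 = 0.3325

0.3325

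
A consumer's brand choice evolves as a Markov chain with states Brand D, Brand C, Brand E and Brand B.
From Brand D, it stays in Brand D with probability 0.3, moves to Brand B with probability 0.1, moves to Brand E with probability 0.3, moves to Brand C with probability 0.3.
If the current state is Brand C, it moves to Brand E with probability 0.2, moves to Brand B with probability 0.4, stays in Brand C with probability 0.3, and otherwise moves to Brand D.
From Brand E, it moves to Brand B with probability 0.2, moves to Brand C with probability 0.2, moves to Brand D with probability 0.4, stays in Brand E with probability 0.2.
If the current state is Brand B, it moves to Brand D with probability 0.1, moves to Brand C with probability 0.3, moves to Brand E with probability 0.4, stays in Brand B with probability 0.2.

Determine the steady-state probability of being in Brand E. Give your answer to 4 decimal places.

0.2690

Let the stationary distribution be π with π = πP and π_1 + π_2 + π_3 + π_4 = 1.
π_1 = 0.3·π_1 + 0.1·π_2 + 0.4·π_3 + 0.1·π_4
π_2 = 0.3·π_1 + 0.3·π_2 + 0.2·π_3 + 0.3·π_4
π_3 = 0.3·π_1 + 0.2·π_2 + 0.2·π_3 + 0.4·π_4
Solving with the normalization constraint gives π = (0.2259, 0.2731, 0.2690, 0.2320).
So the stationary probability of Brand E is 0.2690.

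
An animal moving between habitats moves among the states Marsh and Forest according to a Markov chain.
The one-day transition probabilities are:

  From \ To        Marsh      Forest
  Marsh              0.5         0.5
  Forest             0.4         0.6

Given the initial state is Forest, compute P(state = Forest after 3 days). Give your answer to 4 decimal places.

Propagate the distribution vector 3 days from Forest.
After 0 days: (0.0000, 1.0000)
After 1 day: (0.4000, 0.6000)
After 2 days: (0.4400, 0.5600)
After 3 days: (0.4440, 0.5560)
P(in Forest after 3 days) = 0.5560

0.5560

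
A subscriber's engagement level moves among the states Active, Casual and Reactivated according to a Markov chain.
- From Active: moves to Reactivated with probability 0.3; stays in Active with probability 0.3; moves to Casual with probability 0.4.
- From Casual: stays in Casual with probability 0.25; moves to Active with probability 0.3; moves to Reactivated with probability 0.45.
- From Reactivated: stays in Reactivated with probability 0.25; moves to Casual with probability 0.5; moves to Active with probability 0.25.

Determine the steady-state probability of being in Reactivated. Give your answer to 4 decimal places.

Let the stationary distribution be π with π = πP and π_1 + π_2 + π_3 = 1.
π_1 = 0.3·π_1 + 0.3·π_2 + 0.25·π_3
π_2 = 0.4·π_1 + 0.25·π_2 + 0.5·π_3
Solving with the normalization constraint gives π = (0.2830, 0.3774, 0.3396).
So the stationary probability of Reactivated is 0.3396.

0.3396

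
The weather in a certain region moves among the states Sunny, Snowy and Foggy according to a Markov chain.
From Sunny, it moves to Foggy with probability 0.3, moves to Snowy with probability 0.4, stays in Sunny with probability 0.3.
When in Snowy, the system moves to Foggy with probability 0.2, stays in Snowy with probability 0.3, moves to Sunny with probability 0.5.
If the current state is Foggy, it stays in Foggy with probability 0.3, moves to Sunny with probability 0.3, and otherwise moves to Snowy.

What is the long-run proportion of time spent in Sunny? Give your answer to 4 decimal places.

0.3727

Let the stationary distribution be π with π = πP and π_1 + π_2 + π_3 = 1.
π_1 = 0.3·π_1 + 0.5·π_2 + 0.3·π_3
π_2 = 0.4·π_1 + 0.3·π_2 + 0.4·π_3
Solving with the normalization constraint gives π = (0.3727, 0.3636, 0.2636).
So the stationary probability of Sunny is 0.3727.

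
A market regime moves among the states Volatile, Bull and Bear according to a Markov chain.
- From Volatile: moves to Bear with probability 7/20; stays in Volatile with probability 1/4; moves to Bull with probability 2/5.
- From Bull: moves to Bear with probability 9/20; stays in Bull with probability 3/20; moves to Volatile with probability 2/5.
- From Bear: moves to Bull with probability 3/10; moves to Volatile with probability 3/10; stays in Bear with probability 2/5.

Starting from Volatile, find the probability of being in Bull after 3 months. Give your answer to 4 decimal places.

Propagate the distribution vector 3 months from Volatile.
After 0 months: (1.0000, 0.0000, 0.0000)
After 1 month: (0.2500, 0.4000, 0.3500)
After 2 months: (0.3275, 0.2650, 0.4075)
After 3 months: (0.3101, 0.2930, 0.3969)
P(in Bull after 3 months) = 0.2930

0.2930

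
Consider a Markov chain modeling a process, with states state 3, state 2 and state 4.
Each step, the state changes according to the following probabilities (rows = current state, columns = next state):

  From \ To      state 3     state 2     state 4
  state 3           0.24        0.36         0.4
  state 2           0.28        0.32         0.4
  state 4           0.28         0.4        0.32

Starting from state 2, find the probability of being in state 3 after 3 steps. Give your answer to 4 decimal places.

Propagate the distribution vector 3 steps from state 2.
After 0 steps: (0.0000, 1.0000, 0.0000)
After 1 step: (0.2800, 0.3200, 0.4000)
After 2 steps: (0.2688, 0.3632, 0.3680)
After 3 steps: (0.2692, 0.3602, 0.3706)
P(in state 3 after 3 steps) = 0.2692

0.2692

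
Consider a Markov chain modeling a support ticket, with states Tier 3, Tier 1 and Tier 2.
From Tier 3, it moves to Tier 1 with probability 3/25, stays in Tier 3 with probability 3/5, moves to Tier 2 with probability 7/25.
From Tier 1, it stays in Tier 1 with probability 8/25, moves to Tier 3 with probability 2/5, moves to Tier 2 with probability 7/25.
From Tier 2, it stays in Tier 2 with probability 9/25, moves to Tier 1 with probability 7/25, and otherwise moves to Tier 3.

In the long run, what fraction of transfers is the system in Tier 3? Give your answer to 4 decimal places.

0.4848

Let the stationary distribution be π with π = πP and π_1 + π_2 + π_3 = 1.
π_1 = 0.6·π_1 + 0.4·π_2 + 0.36·π_3
π_2 = 0.12·π_1 + 0.32·π_2 + 0.28·π_3
Solving with the normalization constraint gives π = (0.4848, 0.2109, 0.3043).
So the stationary probability of Tier 3 is 0.4848.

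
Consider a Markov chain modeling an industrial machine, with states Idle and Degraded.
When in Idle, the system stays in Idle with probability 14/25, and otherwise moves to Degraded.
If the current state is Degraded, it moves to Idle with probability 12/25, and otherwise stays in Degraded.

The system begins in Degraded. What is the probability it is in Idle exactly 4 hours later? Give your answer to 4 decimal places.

Propagate the distribution vector 4 hours from Degraded.
After 0 hours: (0.0000, 1.0000)
After 1 hour: (0.4800, 0.5200)
After 2 hours: (0.5184, 0.4816)
After 3 hours: (0.5215, 0.4785)
After 4 hours: (0.5217, 0.4783)
P(in Idle after 4 hours) = 0.5217

0.5217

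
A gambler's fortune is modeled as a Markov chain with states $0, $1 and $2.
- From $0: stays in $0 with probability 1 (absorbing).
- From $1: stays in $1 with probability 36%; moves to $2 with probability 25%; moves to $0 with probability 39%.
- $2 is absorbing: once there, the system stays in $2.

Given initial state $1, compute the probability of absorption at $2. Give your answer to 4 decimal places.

Let h(s) be the probability of absorption at $2 starting from transient state s. Then h($2) = 1 and h($0) = 0. By first-step analysis:
h($1) = 0.39·0 + 0.36·h($1) + 0.25·1
Solving: h($1) = 0.3906.
Starting from $1, the probability is 0.3906.

0.3906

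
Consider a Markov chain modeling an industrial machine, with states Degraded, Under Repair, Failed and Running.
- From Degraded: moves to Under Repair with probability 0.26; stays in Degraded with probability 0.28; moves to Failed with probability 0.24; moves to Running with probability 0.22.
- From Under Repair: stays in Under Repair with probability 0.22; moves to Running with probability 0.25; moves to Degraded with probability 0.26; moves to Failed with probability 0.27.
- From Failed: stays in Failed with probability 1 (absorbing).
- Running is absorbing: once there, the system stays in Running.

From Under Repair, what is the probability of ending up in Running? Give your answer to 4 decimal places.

Let h(s) be the probability of absorption at Running starting from transient state s. Then h(Running) = 1 and h(Failed) = 0. By first-step analysis:
h(Degraded) = 0.28·h(Degraded) + 0.26·h(Under Repair) + 0.24·0 + 0.22·1
h(Under Repair) = 0.26·h(Degraded) + 0.22·h(Under Repair) + 0.27·0 + 0.25·1
Solving: h(Degraded) = 0.4789, h(Under Repair) = 0.4802.
Starting from Under Repair, the probability is 0.4802.

0.4802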